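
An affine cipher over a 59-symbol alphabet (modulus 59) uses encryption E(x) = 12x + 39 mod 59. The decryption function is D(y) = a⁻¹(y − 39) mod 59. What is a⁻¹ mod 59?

5

Extended Euclidean algorithm:
59 = 4·12 + 11
12 = 1·11 + 1
11 = 11·1 + 0
The gcd is 1. Working backward:
1 = 12 − 11
1 = −59 + 5·12
So 12·5 ≡ 1 (mod 59).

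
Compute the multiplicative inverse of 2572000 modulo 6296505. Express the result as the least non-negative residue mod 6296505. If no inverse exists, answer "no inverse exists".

no inverse exists

Euclidean algorithm on 6296505, 2572000:
6296505 = 2*2572000 + 1152505
2572000 = 2*1152505 + 266990
1152505 = 4*266990 + 84545
266990 = 3*84545 + 13355
84545 = 6*13355 + 4415
13355 = 3*4415 + 110
4415 = 40*110 + 15
110 = 7*15 + 5
15 = 3*5 + 0
Since gcd = 5 > 1, 2572000 is not a unit mod 6296505.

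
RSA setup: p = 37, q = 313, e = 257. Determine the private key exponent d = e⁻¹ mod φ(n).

φ(n) = (p−1)(q−1) = 36·312 = 11232.
Need d with 257·d ≡ 1 (mod 11232). Apply the extended Euclidean algorithm:
11232 = 43·257 + 181
257 = 1·181 + 76
181 = 2·76 + 29
76 = 2·29 + 18
29 = 1·18 + 11
18 = 1·11 + 7
11 = 1·7 + 4
7 = 1·4 + 3
4 = 1·3 + 1
3 = 3·1 + 0
Back-substitute:
1 = 4 − 3
1 = −7 + 2·4
1 = 2·11 − 3·7
1 = −3·18 + 5·11
1 = 5·29 − 8·18
1 = −8·76 + 21·29
1 = 21·181 − 50·76
1 = −50·257 + 71·181
1 = 71·11232 − 3103·257
So 257·(-3103) ≡ 1 (mod 11232), hence d ≡ -3103 ≡ 8129 (mod 11232).

8129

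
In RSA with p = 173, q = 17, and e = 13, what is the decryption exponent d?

φ(n) = (p−1)(q−1) = 172·16 = 2752.
Need d with 13·d ≡ 1 (mod 2752). Apply the extended Euclidean algorithm:
2752 = 211×13 + 9
13 = 1×9 + 4
9 = 2×4 + 1
4 = 4×1 + 0
Back-substitute:
1 = 9 − 2·4
1 = −2·13 + 3·9
1 = 3·2752 − 635·13
So 13·(-635) ≡ 1 (mod 2752), hence d ≡ -635 ≡ 2117 (mod 2752).

2117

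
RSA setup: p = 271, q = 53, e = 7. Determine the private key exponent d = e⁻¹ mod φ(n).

φ(n) = (p−1)(q−1) = 270·52 = 14040.
Need d with 7·d ≡ 1 (mod 14040). Apply the extended Euclidean algorithm:
14040 = 2005*7 + 5
7 = 1*5 + 2
5 = 2*2 + 1
2 = 2*1 + 0
Back-substitute:
1 = 5 − 2·2
1 = −2·7 + 3·5
1 = 3·14040 − 6017·7
So 7·(-6017) ≡ 1 (mod 14040), hence d ≡ -6017 ≡ 8023 (mod 14040).

8023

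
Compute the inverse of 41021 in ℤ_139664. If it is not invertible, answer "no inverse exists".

Extended Euclidean algorithm:
139664 = 3*41021 + 16601
41021 = 2*16601 + 7819
16601 = 2*7819 + 963
7819 = 8*963 + 115
963 = 8*115 + 43
115 = 2*43 + 29
43 = 1*29 + 14
29 = 2*14 + 1
14 = 14*1 + 0
gcd = 1, so the inverse exists. Back-substitute:
1 = 29 − 2·14
1 = −2·43 + 3·29
1 = 3·115 − 8·43
1 = −8·963 + 67·115
1 = 67·7819 − 544·963
1 = −544·16601 + 1155·7819
1 = 1155·41021 − 2854·16601
1 = −2854·139664 + 9717·41021
So 41021·9717 ≡ 1 (mod 139664).

9717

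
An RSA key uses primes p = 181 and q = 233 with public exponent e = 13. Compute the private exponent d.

φ(n) = (p−1)(q−1) = 180·232 = 41760.
Need d with 13·d ≡ 1 (mod 41760). Apply the extended Euclidean algorithm:
41760 = 3212×13 + 4
13 = 3×4 + 1
4 = 4×1 + 0
Back-substitute:
1 = 13 − 3·4
1 = −3·41760 + 9637·13
So 13·9637 ≡ 1 (mod 41760), hence d = 9637.

9637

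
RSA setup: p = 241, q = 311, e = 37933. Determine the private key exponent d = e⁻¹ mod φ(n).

36997

φ(n) = (p−1)(q−1) = 240·310 = 74400.
Need d with 37933·d ≡ 1 (mod 74400). Apply the extended Euclidean algorithm:
74400 = 1×37933 + 36467
37933 = 1×36467 + 1466
36467 = 24×1466 + 1283
1466 = 1×1283 + 183
1283 = 7×183 + 2
183 = 91×2 + 1
2 = 2×1 + 0
Back-substitute:
1 = 183 − 91·2
1 = −91·1283 + 638·183
1 = 638·1466 − 729·1283
1 = −729·36467 + 18134·1466
1 = 18134·37933 − 18863·36467
1 = −18863·74400 + 36997·37933
So 37933·36997 ≡ 1 (mod 74400), hence d = 36997.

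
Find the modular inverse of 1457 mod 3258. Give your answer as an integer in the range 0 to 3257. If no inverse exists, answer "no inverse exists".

Run Euclid on (3258, 1457):
3258 = 2·1457 + 344
1457 = 4·344 + 81
344 = 4·81 + 20
81 = 4·20 + 1
20 = 20·1 + 0
Since gcd(1457, 3258) = 1, back-substitute to write 1 as a combination:
1 = 81 − 4·20
1 = −4·344 + 17·81
1 = 17·1457 − 72·344
1 = −72·3258 + 161·1457
So 1457·161 ≡ 1 (mod 3258).

161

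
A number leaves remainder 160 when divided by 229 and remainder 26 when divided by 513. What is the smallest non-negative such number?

Write x = 160 + 229·k. Then 229·k ≡ 26 − 160 ≡ 379 (mod 513).
Need 229⁻¹ mod 513. Extended Euclid on (513, 229):
513 = 2·229 + 55
229 = 4·55 + 9
55 = 6·9 + 1
9 = 9·1 + 0
Back-substitute:
1 = 55 − 6·9
1 = −6·229 + 25·55
1 = 25·513 − 56·229
229⁻¹ ≡ 457 (mod 513), so k ≡ 457·379 ≡ 322 (mod 513).
x = 160 + 229·322 = 73898.

73898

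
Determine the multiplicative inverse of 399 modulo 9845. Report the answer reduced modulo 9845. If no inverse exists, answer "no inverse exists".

7649

Run Euclid on (9845, 399):
9845 = 24×399 + 269
399 = 1×269 + 130
269 = 2×130 + 9
130 = 14×9 + 4
9 = 2×4 + 1
4 = 4×1 + 0
The gcd is 1. Working backward:
1 = 9 − 2·4
1 = −2·130 + 29·9
1 = 29·269 − 60·130
1 = −60·399 + 89·269
1 = 89·9845 − 2196·399
So 399·(-2196) ≡ 1 (mod 9845), and -2196 ≡ 7649 (mod 9845).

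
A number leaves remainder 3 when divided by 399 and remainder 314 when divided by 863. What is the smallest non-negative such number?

255762

Write x = 3 + 399·k. Then 399·k ≡ 314 − 3 ≡ 311 (mod 863).
Need 399⁻¹ mod 863. Extended Euclid on (863, 399):
863 = 2·399 + 65
399 = 6·65 + 9
65 = 7·9 + 2
9 = 4·2 + 1
2 = 2·1 + 0
Back-substitute:
1 = 9 − 4·2
1 = −4·65 + 29·9
1 = 29·399 − 178·65
1 = −178·863 + 385·399
399⁻¹ ≡ 385 (mod 863), so k ≡ 385·311 ≡ 641 (mod 863).
x = 3 + 399·641 = 255762.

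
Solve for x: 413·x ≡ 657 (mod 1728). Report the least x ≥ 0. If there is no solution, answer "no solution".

261

First find gcd(413, 1728):
1728 = 4*413 + 76
413 = 5*76 + 33
76 = 2*33 + 10
33 = 3*10 + 3
10 = 3*3 + 1
3 = 3*1 + 0
gcd = 1, so a unique solution mod 1728 exists.
Back-substitute for the Bézout coefficients:
1 = 10 − 3·3
1 = −3·33 + 10·10
1 = 10·76 − 23·33
1 = −23·413 + 125·76
1 = 125·1728 − 523·413
So 413·(-523) ≡ 1 (mod 1728), giving 413⁻¹ ≡ 1205.
x ≡ 413⁻¹·657 ≡ 1205·657 ≡ 261 (mod 1728).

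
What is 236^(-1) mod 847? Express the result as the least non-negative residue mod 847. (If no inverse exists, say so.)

Run Euclid on (847, 236):
847 = 3·236 + 139
236 = 1·139 + 97
139 = 1·97 + 42
97 = 2·42 + 13
42 = 3·13 + 3
13 = 4·3 + 1
3 = 3·1 + 0
The gcd is 1. Working backward:
1 = 13 − 4·3
1 = −4·42 + 13·13
1 = 13·97 − 30·42
1 = −30·139 + 43·97
1 = 43·236 − 73·139
1 = −73·847 + 262·236
So 236·262 ≡ 1 (mod 847).

262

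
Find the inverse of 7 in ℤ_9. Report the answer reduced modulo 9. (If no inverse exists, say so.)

Apply the Euclidean algorithm to 9 and 7:
9 = 1·7 + 2
7 = 3·2 + 1
2 = 2·1 + 0
The gcd is 1. Working backward:
1 = 7 − 3·2
1 = −3·9 + 4·7
So 7·4 ≡ 1 (mod 9).

4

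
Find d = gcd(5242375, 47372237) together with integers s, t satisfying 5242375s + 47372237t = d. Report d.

Euclidean algorithm:
47372237 = 9×5242375 + 190862
5242375 = 27×190862 + 89101
190862 = 2×89101 + 12660
89101 = 7×12660 + 481
12660 = 26×481 + 154
481 = 3×154 + 19
154 = 8×19 + 2
19 = 9×2 + 1
2 = 2×1 + 0
gcd(5242375, 47372237) = 1.
Working backward:
1 = 19 − 9·2
1 = −9·154 + 73·19
1 = 73·481 − 228·154
1 = −228·12660 + 6001·481
1 = 6001·89101 − 42235·12660
1 = −42235·190862 + 90471·89101
1 = 90471·5242375 − 2484952·190862
1 = −2484952·47372237 + 22455039·5242375
So 1 = (-2484952)·47372237 + (22455039)·5242375.

1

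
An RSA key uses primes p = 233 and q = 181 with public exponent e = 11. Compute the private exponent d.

30371

φ(n) = (p−1)(q−1) = 232·180 = 41760.
Need d with 11·d ≡ 1 (mod 41760). Apply the extended Euclidean algorithm:
41760 = 3796·11 + 4
11 = 2·4 + 3
4 = 1·3 + 1
3 = 3·1 + 0
Back-substitute:
1 = 4 − 3
1 = −11 + 3·4
1 = 3·41760 − 11389·11
So 11·(-11389) ≡ 1 (mod 41760), hence d ≡ -11389 ≡ 30371 (mod 41760).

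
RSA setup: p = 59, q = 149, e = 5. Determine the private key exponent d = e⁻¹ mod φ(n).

1717

φ(n) = (p−1)(q−1) = 58·148 = 8584.
Need d with 5·d ≡ 1 (mod 8584). Apply the extended Euclidean algorithm:
8584 = 1716×5 + 4
5 = 1×4 + 1
4 = 4×1 + 0
Back-substitute:
1 = 5 − 4
1 = −8584 + 1717·5
So 5·1717 ≡ 1 (mod 8584), hence d = 1717.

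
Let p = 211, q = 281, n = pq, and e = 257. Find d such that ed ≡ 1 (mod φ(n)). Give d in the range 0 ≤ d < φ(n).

φ(n) = (p−1)(q−1) = 210·280 = 58800.
Need d with 257·d ≡ 1 (mod 58800). Apply the extended Euclidean algorithm:
58800 = 228*257 + 204
257 = 1*204 + 53
204 = 3*53 + 45
53 = 1*45 + 8
45 = 5*8 + 5
8 = 1*5 + 3
5 = 1*3 + 2
3 = 1*2 + 1
2 = 2*1 + 0
Back-substitute:
1 = 3 − 2
1 = −5 + 2·3
1 = 2·8 − 3·5
1 = −3·45 + 17·8
1 = 17·53 − 20·45
1 = −20·204 + 77·53
1 = 77·257 − 97·204
1 = −97·58800 + 22193·257
So 257·22193 ≡ 1 (mod 58800), hence d = 22193.

22193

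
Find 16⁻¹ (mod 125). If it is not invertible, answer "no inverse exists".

Apply the Euclidean algorithm to 125 and 16:
125 = 7·16 + 13
16 = 1·13 + 3
13 = 4·3 + 1
3 = 3·1 + 0
The gcd is 1. Working backward:
1 = 13 − 4·3
1 = −4·16 + 5·13
1 = 5·125 − 39·16
Hence 16⁻¹ ≡ -39 ≡ 86 (mod 125).

86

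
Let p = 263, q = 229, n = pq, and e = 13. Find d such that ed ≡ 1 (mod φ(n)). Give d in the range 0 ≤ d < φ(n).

55141

φ(n) = (p−1)(q−1) = 262·228 = 59736.
Need d with 13·d ≡ 1 (mod 59736). Apply the extended Euclidean algorithm:
59736 = 4595*13 + 1
13 = 13*1 + 0
Back-substitute:
1 = 59736 − 4595·13
So 13·(-4595) ≡ 1 (mod 59736), hence d ≡ -4595 ≡ 55141 (mod 59736).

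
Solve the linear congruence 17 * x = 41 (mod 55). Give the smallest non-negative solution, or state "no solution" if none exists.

38

First find gcd(17, 55):
55 = 3*17 + 4
17 = 4*4 + 1
4 = 4*1 + 0
gcd = 1, so a unique solution mod 55 exists.
Back-substitute for the Bézout coefficients:
1 = 17 − 4·4
1 = −4·55 + 13·17
So 17·(13) ≡ 1 (mod 55), giving 17⁻¹ ≡ 13.
x ≡ 17⁻¹·41 ≡ 13·41 ≡ 38 (mod 55).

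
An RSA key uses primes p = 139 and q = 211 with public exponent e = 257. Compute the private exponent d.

6653

φ(n) = (p−1)(q−1) = 138·210 = 28980.
Need d with 257·d ≡ 1 (mod 28980). Apply the extended Euclidean algorithm:
28980 = 112*257 + 196
257 = 1*196 + 61
196 = 3*61 + 13
61 = 4*13 + 9
13 = 1*9 + 4
9 = 2*4 + 1
4 = 4*1 + 0
Back-substitute:
1 = 9 − 2·4
1 = −2·13 + 3·9
1 = 3·61 − 14·13
1 = −14·196 + 45·61
1 = 45·257 − 59·196
1 = −59·28980 + 6653·257
So 257·6653 ≡ 1 (mod 28980), hence d = 6653.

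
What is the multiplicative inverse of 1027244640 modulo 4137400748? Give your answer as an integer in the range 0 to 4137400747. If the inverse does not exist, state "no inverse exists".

no inverse exists

Compute gcd(1027244640, 4137400748):
4137400748 = 4×1027244640 + 28422188
1027244640 = 36×28422188 + 4045872
28422188 = 7×4045872 + 101084
4045872 = 40×101084 + 2512
101084 = 40×2512 + 604
2512 = 4×604 + 96
604 = 6×96 + 28
96 = 3×28 + 12
28 = 2×12 + 4
12 = 3×4 + 0
The gcd is 4, not 1, hence no inverse exists.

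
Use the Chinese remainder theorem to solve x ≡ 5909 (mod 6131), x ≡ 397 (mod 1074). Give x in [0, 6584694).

Write x = 5909 + 6131·k. Then 6131·k ≡ 397 − 5909 ≡ 932 (mod 1074).
Need 6131⁻¹ mod 1074. Extended Euclid on (1074, 761):
1074 = 1·761 + 313
761 = 2·313 + 135
313 = 2·135 + 43
135 = 3·43 + 6
43 = 7·6 + 1
6 = 6·1 + 0
Back-substitute:
1 = 43 − 7·6
1 = −7·135 + 22·43
1 = 22·313 − 51·135
1 = −51·761 + 124·313
1 = 124·1074 − 175·761
6131⁻¹ ≡ 899 (mod 1074), so k ≡ 899·932 ≡ 148 (mod 1074).
x = 5909 + 6131·148 = 913297.

913297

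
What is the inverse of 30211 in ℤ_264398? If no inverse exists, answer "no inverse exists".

215861

Apply the Euclidean algorithm to 264398 and 30211:
264398 = 8×30211 + 22710
30211 = 1×22710 + 7501
22710 = 3×7501 + 207
7501 = 36×207 + 49
207 = 4×49 + 11
49 = 4×11 + 5
11 = 2×5 + 1
5 = 5×1 + 0
The gcd is 1. Working backward:
1 = 11 − 2·5
1 = −2·49 + 9·11
1 = 9·207 − 38·49
1 = −38·7501 + 1377·207
1 = 1377·22710 − 4169·7501
1 = −4169·30211 + 5546·22710
1 = 5546·264398 − 48537·30211
Hence 30211⁻¹ ≡ -48537 ≡ 215861 (mod 264398).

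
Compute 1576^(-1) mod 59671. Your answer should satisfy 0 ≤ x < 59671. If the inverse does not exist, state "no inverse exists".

32448

Extended Euclidean algorithm:
59671 = 37×1576 + 1359
1576 = 1×1359 + 217
1359 = 6×217 + 57
217 = 3×57 + 46
57 = 1×46 + 11
46 = 4×11 + 2
11 = 5×2 + 1
2 = 2×1 + 0
gcd = 1, so the inverse exists. Back-substitute:
1 = 11 − 5·2
1 = −5·46 + 21·11
1 = 21·57 − 26·46
1 = −26·217 + 99·57
1 = 99·1359 − 620·217
1 = −620·1576 + 719·1359
1 = 719·59671 − 27223·1576
Hence 1576⁻¹ ≡ -27223 ≡ 32448 (mod 59671).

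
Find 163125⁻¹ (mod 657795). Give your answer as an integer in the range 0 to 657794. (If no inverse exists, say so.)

no inverse exists

Compute gcd(163125, 657795):
657795 = 4*163125 + 5295
163125 = 30*5295 + 4275
5295 = 1*4275 + 1020
4275 = 4*1020 + 195
1020 = 5*195 + 45
195 = 4*45 + 15
45 = 3*15 + 0
Since gcd = 15 > 1, 163125 is not a unit mod 657795.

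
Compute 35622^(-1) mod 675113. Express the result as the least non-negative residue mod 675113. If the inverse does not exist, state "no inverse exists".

Extended Euclidean algorithm:
675113 = 18*35622 + 33917
35622 = 1*33917 + 1705
33917 = 19*1705 + 1522
1705 = 1*1522 + 183
1522 = 8*183 + 58
183 = 3*58 + 9
58 = 6*9 + 4
9 = 2*4 + 1
4 = 4*1 + 0
Since gcd(35622, 675113) = 1, back-substitute to write 1 as a combination:
1 = 9 − 2·4
1 = −2·58 + 13·9
1 = 13·183 − 41·58
1 = −41·1522 + 341·183
1 = 341·1705 − 382·1522
1 = −382·33917 + 7599·1705
1 = 7599·35622 − 7981·33917
1 = −7981·675113 + 151257·35622
So 35622·151257 ≡ 1 (mod 675113).

151257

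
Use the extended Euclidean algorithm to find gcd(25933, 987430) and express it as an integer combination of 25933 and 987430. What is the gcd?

Apply Euclid's algorithm to 987430 and 25933:
987430 = 38×25933 + 1976
25933 = 13×1976 + 245
1976 = 8×245 + 16
245 = 15×16 + 5
16 = 3×5 + 1
5 = 5×1 + 0
gcd(25933, 987430) = 1.
Back-substituting:
1 = 16 − 3·5
1 = −3·245 + 46·16
1 = 46·1976 − 371·245
1 = −371·25933 + 4869·1976
1 = 4869·987430 − 185393·25933
So 1 = (4869)·987430 + (-185393)·25933.

1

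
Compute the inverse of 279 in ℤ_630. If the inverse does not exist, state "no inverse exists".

Compute gcd(279, 630):
630 = 2·279 + 72
279 = 3·72 + 63
72 = 1·63 + 9
63 = 7·9 + 0
The gcd is 9, not 1, hence no inverse exists.

no inverse exists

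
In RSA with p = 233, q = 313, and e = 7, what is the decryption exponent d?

φ(n) = (p−1)(q−1) = 232·312 = 72384.
Need d with 7·d ≡ 1 (mod 72384). Apply the extended Euclidean algorithm:
72384 = 10340*7 + 4
7 = 1*4 + 3
4 = 1*3 + 1
3 = 3*1 + 0
Back-substitute:
1 = 4 − 3
1 = −7 + 2·4
1 = 2·72384 − 20681·7
So 7·(-20681) ≡ 1 (mod 72384), hence d ≡ -20681 ≡ 51703 (mod 72384).

51703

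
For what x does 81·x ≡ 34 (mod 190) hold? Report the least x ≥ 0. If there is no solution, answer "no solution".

174

First find gcd(81, 190):
190 = 2*81 + 28
81 = 2*28 + 25
28 = 1*25 + 3
25 = 8*3 + 1
3 = 3*1 + 0
gcd = 1, so a unique solution mod 190 exists.
Back-substitute for the Bézout coefficients:
1 = 25 − 8·3
1 = −8·28 + 9·25
1 = 9·81 − 26·28
1 = −26·190 + 61·81
So 81·(61) ≡ 1 (mod 190), giving 81⁻¹ ≡ 61.
x ≡ 81⁻¹·34 ≡ 61·34 ≡ 174 (mod 190).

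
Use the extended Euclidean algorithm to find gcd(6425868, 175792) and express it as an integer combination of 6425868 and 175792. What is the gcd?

4

Repeated division:
6425868 = 36*175792 + 97356
175792 = 1*97356 + 78436
97356 = 1*78436 + 18920
78436 = 4*18920 + 2756
18920 = 6*2756 + 2384
2756 = 1*2384 + 372
2384 = 6*372 + 152
372 = 2*152 + 68
152 = 2*68 + 16
68 = 4*16 + 4
16 = 4*4 + 0
gcd(6425868, 175792) = 4.
Working backward:
4 = 68 − 4·16
4 = −4·152 + 9·68
4 = 9·372 − 22·152
4 = −22·2384 + 141·372
4 = 141·2756 − 163·2384
4 = −163·18920 + 1119·2756
4 = 1119·78436 − 4639·18920
4 = −4639·97356 + 5758·78436
4 = 5758·175792 − 10397·97356
4 = −10397·6425868 + 380050·175792
So 4 = (-10397)·6425868 + (380050)·175792.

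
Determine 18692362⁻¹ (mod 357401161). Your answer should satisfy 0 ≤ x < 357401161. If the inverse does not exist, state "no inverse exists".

no inverse exists

Compute gcd(18692362, 357401161):
357401161 = 19×18692362 + 2246283
18692362 = 8×2246283 + 722098
2246283 = 3×722098 + 79989
722098 = 9×79989 + 2197
79989 = 36×2197 + 897
2197 = 2×897 + 403
897 = 2×403 + 91
403 = 4×91 + 39
91 = 2×39 + 13
39 = 3×13 + 0
Since gcd = 13 > 1, 18692362 is not a unit mod 357401161.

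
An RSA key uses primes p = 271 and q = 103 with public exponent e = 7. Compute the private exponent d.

11803

φ(n) = (p−1)(q−1) = 270·102 = 27540.
Need d with 7·d ≡ 1 (mod 27540). Apply the extended Euclidean algorithm:
27540 = 3934×7 + 2
7 = 3×2 + 1
2 = 2×1 + 0
Back-substitute:
1 = 7 − 3·2
1 = −3·27540 + 11803·7
So 7·11803 ≡ 1 (mod 27540), hence d = 11803.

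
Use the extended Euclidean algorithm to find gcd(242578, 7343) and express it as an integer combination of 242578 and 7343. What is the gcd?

Euclidean algorithm:
242578 = 33×7343 + 259
7343 = 28×259 + 91
259 = 2×91 + 77
91 = 1×77 + 14
77 = 5×14 + 7
14 = 2×7 + 0
gcd(242578, 7343) = 7.
Working backward:
7 = 77 − 5·14
7 = −5·91 + 6·77
7 = 6·259 − 17·91
7 = −17·7343 + 482·259
7 = 482·242578 − 15923·7343
So 7 = (482)·242578 + (-15923)·7343.

7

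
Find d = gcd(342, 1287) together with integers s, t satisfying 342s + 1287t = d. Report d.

9

Repeated division:
1287 = 3·342 + 261
342 = 1·261 + 81
261 = 3·81 + 18
81 = 4·18 + 9
18 = 2·9 + 0
gcd(342, 1287) = 9.
Express as a combination:
9 = 81 − 4·18
9 = −4·261 + 13·81
9 = 13·342 − 17·261
9 = −17·1287 + 64·342
So 9 = (-17)·1287 + (64)·342.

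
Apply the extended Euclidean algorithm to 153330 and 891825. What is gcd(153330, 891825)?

15

Apply Euclid's algorithm to 891825 and 153330:
891825 = 5×153330 + 125175
153330 = 1×125175 + 28155
125175 = 4×28155 + 12555
28155 = 2×12555 + 3045
12555 = 4×3045 + 375
3045 = 8×375 + 45
375 = 8×45 + 15
45 = 3×15 + 0
gcd(153330, 891825) = 15.
Back-substituting:
15 = 375 − 8·45
15 = −8·3045 + 65·375
15 = 65·12555 − 268·3045
15 = −268·28155 + 601·12555
15 = 601·125175 − 2672·28155
15 = −2672·153330 + 3273·125175
15 = 3273·891825 − 19037·153330
So 15 = (3273)·891825 + (-19037)·153330.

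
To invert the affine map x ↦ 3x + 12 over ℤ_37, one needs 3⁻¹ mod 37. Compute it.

Apply the Euclidean algorithm to 37 and 3:
37 = 12·3 + 1
3 = 3·1 + 0
The gcd is 1. Working backward:
1 = 37 − 12·3
Hence 3⁻¹ ≡ -12 ≡ 25 (mod 37).

25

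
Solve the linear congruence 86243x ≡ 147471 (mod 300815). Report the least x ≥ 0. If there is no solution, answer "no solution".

First find gcd(86243, 300815):
300815 = 3×86243 + 42086
86243 = 2×42086 + 2071
42086 = 20×2071 + 666
2071 = 3×666 + 73
666 = 9×73 + 9
73 = 8×9 + 1
9 = 9×1 + 0
gcd = 1, so a unique solution mod 300815 exists.
Back-substitute for the Bézout coefficients:
1 = 73 − 8·9
1 = −8·666 + 73·73
1 = 73·2071 − 227·666
1 = −227·42086 + 4613·2071
1 = 4613·86243 − 9453·42086
1 = −9453·300815 + 32972·86243
So 86243·(32972) ≡ 1 (mod 300815), giving 86243⁻¹ ≡ 32972.
x ≡ 86243⁻¹·147471 ≡ 32972·147471 ≡ 40152 (mod 300815).

40152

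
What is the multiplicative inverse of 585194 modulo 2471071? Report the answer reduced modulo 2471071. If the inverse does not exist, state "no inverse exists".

1869381

Run Euclid on (2471071, 585194):
2471071 = 4*585194 + 130295
585194 = 4*130295 + 64014
130295 = 2*64014 + 2267
64014 = 28*2267 + 538
2267 = 4*538 + 115
538 = 4*115 + 78
115 = 1*78 + 37
78 = 2*37 + 4
37 = 9*4 + 1
4 = 4*1 + 0
Since gcd(585194, 2471071) = 1, back-substitute to write 1 as a combination:
1 = 37 − 9·4
1 = −9·78 + 19·37
1 = 19·115 − 28·78
1 = −28·538 + 131·115
1 = 131·2267 − 552·538
1 = −552·64014 + 15587·2267
1 = 15587·130295 − 31726·64014
1 = −31726·585194 + 142491·130295
1 = 142491·2471071 − 601690·585194
Hence 585194⁻¹ ≡ -601690 ≡ 1869381 (mod 2471071).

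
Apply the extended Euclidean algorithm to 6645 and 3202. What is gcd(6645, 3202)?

1

Apply Euclid's algorithm to 6645 and 3202:
6645 = 2*3202 + 241
3202 = 13*241 + 69
241 = 3*69 + 34
69 = 2*34 + 1
34 = 34*1 + 0
gcd(6645, 3202) = 1.
Working backward:
1 = 69 − 2·34
1 = −2·241 + 7·69
1 = 7·3202 − 93·241
1 = −93·6645 + 193·3202
So 1 = (-93)·6645 + (193)·3202.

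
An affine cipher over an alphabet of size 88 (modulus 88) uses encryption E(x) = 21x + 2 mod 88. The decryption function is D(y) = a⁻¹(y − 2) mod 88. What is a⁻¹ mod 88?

21

Run Euclid on (88, 21):
88 = 4·21 + 4
21 = 5·4 + 1
4 = 4·1 + 0
The gcd is 1. Working backward:
1 = 21 − 5·4
1 = −5·88 + 21·21
So 21·21 ≡ 1 (mod 88).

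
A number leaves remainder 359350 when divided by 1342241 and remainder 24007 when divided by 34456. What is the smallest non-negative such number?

Write x = 359350 + 1342241·k. Then 1342241·k ≡ 24007 − 359350 ≡ 9217 (mod 34456).
Need 1342241⁻¹ mod 34456. Extended Euclid on (34456, 32913):
34456 = 1×32913 + 1543
32913 = 21×1543 + 510
1543 = 3×510 + 13
510 = 39×13 + 3
13 = 4×3 + 1
3 = 3×1 + 0
Back-substitute:
1 = 13 − 4·3
1 = −4·510 + 157·13
1 = 157·1543 − 475·510
1 = −475·32913 + 10132·1543
1 = 10132·34456 − 10607·32913
1342241⁻¹ ≡ 23849 (mod 34456), so k ≡ 23849·9217 ≡ 21409 (mod 34456).
x = 359350 + 1342241·21409 = 28736396919.

28736396919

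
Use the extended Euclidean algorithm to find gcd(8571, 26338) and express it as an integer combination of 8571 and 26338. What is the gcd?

Euclidean algorithm:
26338 = 3×8571 + 625
8571 = 13×625 + 446
625 = 1×446 + 179
446 = 2×179 + 88
179 = 2×88 + 3
88 = 29×3 + 1
3 = 3×1 + 0
gcd(8571, 26338) = 1.
Express as a combination:
1 = 88 − 29·3
1 = −29·179 + 59·88
1 = 59·446 − 147·179
1 = −147·625 + 206·446
1 = 206·8571 − 2825·625
1 = −2825·26338 + 8681·8571
So 1 = (-2825)·26338 + (8681)·8571.

1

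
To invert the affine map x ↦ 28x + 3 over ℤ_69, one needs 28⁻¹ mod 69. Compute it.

Extended Euclidean algorithm:
69 = 2·28 + 13
28 = 2·13 + 2
13 = 6·2 + 1
2 = 2·1 + 0
The gcd is 1. Working backward:
1 = 13 − 6·2
1 = −6·28 + 13·13
1 = 13·69 − 32·28
So 28·(-32) ≡ 1 (mod 69), and -32 ≡ 37 (mod 69).

37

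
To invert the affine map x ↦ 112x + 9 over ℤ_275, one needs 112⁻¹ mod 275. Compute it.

gcd(275, 112) by repeated division:
275 = 2·112 + 51
112 = 2·51 + 10
51 = 5·10 + 1
10 = 10·1 + 0
The gcd is 1. Working backward:
1 = 51 − 5·10
1 = −5·112 + 11·51
1 = 11·275 − 27·112
Hence 112⁻¹ ≡ -27 ≡ 248 (mod 275).

248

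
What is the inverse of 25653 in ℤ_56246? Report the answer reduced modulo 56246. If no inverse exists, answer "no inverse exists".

Apply the Euclidean algorithm to 56246 and 25653:
56246 = 2·25653 + 4940
25653 = 5·4940 + 953
4940 = 5·953 + 175
953 = 5·175 + 78
175 = 2·78 + 19
78 = 4·19 + 2
19 = 9·2 + 1
2 = 2·1 + 0
The gcd is 1. Working backward:
1 = 19 − 9·2
1 = −9·78 + 37·19
1 = 37·175 − 83·78
1 = −83·953 + 452·175
1 = 452·4940 − 2343·953
1 = −2343·25653 + 12167·4940
1 = 12167·56246 − 26677·25653
Thus 25653·(-26677) ≡ 1 (mod 56246); reducing, -26677 mod 56246 = 29569.

29569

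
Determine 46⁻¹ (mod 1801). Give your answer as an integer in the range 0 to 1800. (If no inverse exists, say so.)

gcd(1801, 46) by repeated division:
1801 = 39×46 + 7
46 = 6×7 + 4
7 = 1×4 + 3
4 = 1×3 + 1
3 = 3×1 + 0
gcd = 1, so the inverse exists. Back-substitute:
1 = 4 − 3
1 = −7 + 2·4
1 = 2·46 − 13·7
1 = −13·1801 + 509·46
So 46·509 ≡ 1 (mod 1801).

509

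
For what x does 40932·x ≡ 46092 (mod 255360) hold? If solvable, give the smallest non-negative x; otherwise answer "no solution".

First find gcd(40932, 255360):
255360 = 6*40932 + 9768
40932 = 4*9768 + 1860
9768 = 5*1860 + 468
1860 = 3*468 + 456
468 = 1*456 + 12
456 = 38*12 + 0
gcd = 12 and 12 | 46092, so solutions exist. Divide through by 12: 3411x ≡ 3841 (mod 21280).
Now find 3411⁻¹ mod 21280:
21280 = 6*3411 + 814
3411 = 4*814 + 155
814 = 5*155 + 39
155 = 3*39 + 38
39 = 1*38 + 1
38 = 38*1 + 0
Back-substitute:
1 = 39 − 38
1 = −155 + 4·39
1 = 4·814 − 21·155
1 = −21·3411 + 88·814
1 = 88·21280 − 549·3411
So 3411·(-549) ≡ 1 (mod 21280), i.e. 3411⁻¹ ≡ 20731.
Then x ≡ 20731·3841 ≡ 19291 (mod 21280); the smallest non-negative solution is x = 19291.

19291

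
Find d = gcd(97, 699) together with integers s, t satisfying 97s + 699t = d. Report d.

1

Euclidean algorithm:
699 = 7×97 + 20
97 = 4×20 + 17
20 = 1×17 + 3
17 = 5×3 + 2
3 = 1×2 + 1
2 = 2×1 + 0
gcd(97, 699) = 1.
Back-substituting:
1 = 3 − 2
1 = −17 + 6·3
1 = 6·20 − 7·17
1 = −7·97 + 34·20
1 = 34·699 − 245·97
So 1 = (34)·699 + (-245)·97.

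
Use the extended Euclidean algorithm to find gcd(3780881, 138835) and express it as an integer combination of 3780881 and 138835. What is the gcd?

1

Euclidean algorithm:
3780881 = 27·138835 + 32336
138835 = 4·32336 + 9491
32336 = 3·9491 + 3863
9491 = 2·3863 + 1765
3863 = 2·1765 + 333
1765 = 5·333 + 100
333 = 3·100 + 33
100 = 3·33 + 1
33 = 33·1 + 0
gcd(3780881, 138835) = 1.
Express as a combination:
1 = 100 − 3·33
1 = −3·333 + 10·100
1 = 10·1765 − 53·333
1 = −53·3863 + 116·1765
1 = 116·9491 − 285·3863
1 = −285·32336 + 971·9491
1 = 971·138835 − 4169·32336
1 = −4169·3780881 + 113534·138835
So 1 = (-4169)·3780881 + (113534)·138835.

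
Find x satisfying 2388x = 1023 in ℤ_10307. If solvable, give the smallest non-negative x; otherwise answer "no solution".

8404

First find gcd(2388, 10307):
10307 = 4·2388 + 755
2388 = 3·755 + 123
755 = 6·123 + 17
123 = 7·17 + 4
17 = 4·4 + 1
4 = 4·1 + 0
gcd = 1, so a unique solution mod 10307 exists.
Back-substitute for the Bézout coefficients:
1 = 17 − 4·4
1 = −4·123 + 29·17
1 = 29·755 − 178·123
1 = −178·2388 + 563·755
1 = 563·10307 − 2430·2388
So 2388·(-2430) ≡ 1 (mod 10307), giving 2388⁻¹ ≡ 7877.
x ≡ 2388⁻¹·1023 ≡ 7877·1023 ≡ 8404 (mod 10307).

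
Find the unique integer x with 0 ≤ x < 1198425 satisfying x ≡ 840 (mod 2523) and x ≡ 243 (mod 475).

533193

Write x = 840 + 2523·k. Then 2523·k ≡ 243 − 840 ≡ 353 (mod 475).
Need 2523⁻¹ mod 475. Extended Euclid on (475, 148):
475 = 3×148 + 31
148 = 4×31 + 24
31 = 1×24 + 7
24 = 3×7 + 3
7 = 2×3 + 1
3 = 3×1 + 0
Back-substitute:
1 = 7 − 2·3
1 = −2·24 + 7·7
1 = 7·31 − 9·24
1 = −9·148 + 43·31
1 = 43·475 − 138·148
2523⁻¹ ≡ 337 (mod 475), so k ≡ 337·353 ≡ 211 (mod 475).
x = 840 + 2523·211 = 533193.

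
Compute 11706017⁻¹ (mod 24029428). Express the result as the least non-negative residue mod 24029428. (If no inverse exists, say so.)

Apply the Euclidean algorithm to 24029428 and 11706017:
24029428 = 2*11706017 + 617394
11706017 = 18*617394 + 592925
617394 = 1*592925 + 24469
592925 = 24*24469 + 5669
24469 = 4*5669 + 1793
5669 = 3*1793 + 290
1793 = 6*290 + 53
290 = 5*53 + 25
53 = 2*25 + 3
25 = 8*3 + 1
3 = 3*1 + 0
Since gcd(11706017, 24029428) = 1, back-substitute to write 1 as a combination:
1 = 25 − 8·3
1 = −8·53 + 17·25
1 = 17·290 − 93·53
1 = −93·1793 + 575·290
1 = 575·5669 − 1818·1793
1 = −1818·24469 + 7847·5669
1 = 7847·592925 − 190146·24469
1 = −190146·617394 + 197993·592925
1 = 197993·11706017 − 3754020·617394
1 = −3754020·24029428 + 7706033·11706017
So 11706017·7706033 ≡ 1 (mod 24029428).

7706033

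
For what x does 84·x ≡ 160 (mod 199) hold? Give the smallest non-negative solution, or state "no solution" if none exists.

163

First find gcd(84, 199):
199 = 2*84 + 31
84 = 2*31 + 22
31 = 1*22 + 9
22 = 2*9 + 4
9 = 2*4 + 1
4 = 4*1 + 0
gcd = 1, so a unique solution mod 199 exists.
Back-substitute for the Bézout coefficients:
1 = 9 − 2·4
1 = −2·22 + 5·9
1 = 5·31 − 7·22
1 = −7·84 + 19·31
1 = 19·199 − 45·84
So 84·(-45) ≡ 1 (mod 199), giving 84⁻¹ ≡ 154.
x ≡ 84⁻¹·160 ≡ 154·160 ≡ 163 (mod 199).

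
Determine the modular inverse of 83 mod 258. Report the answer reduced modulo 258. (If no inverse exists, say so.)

143

gcd(258, 83) by repeated division:
258 = 3×83 + 9
83 = 9×9 + 2
9 = 4×2 + 1
2 = 2×1 + 0
gcd = 1, so the inverse exists. Back-substitute:
1 = 9 − 4·2
1 = −4·83 + 37·9
1 = 37·258 − 115·83
Thus 83·(-115) ≡ 1 (mod 258); reducing, -115 mod 258 = 143.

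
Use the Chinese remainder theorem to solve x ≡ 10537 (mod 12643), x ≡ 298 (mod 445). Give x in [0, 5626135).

225468

Write x = 10537 + 12643·k. Then 12643·k ≡ 298 − 10537 ≡ 441 (mod 445).
Need 12643⁻¹ mod 445. Extended Euclid on (445, 183):
445 = 2×183 + 79
183 = 2×79 + 25
79 = 3×25 + 4
25 = 6×4 + 1
4 = 4×1 + 0
Back-substitute:
1 = 25 − 6·4
1 = −6·79 + 19·25
1 = 19·183 − 44·79
1 = −44·445 + 107·183
12643⁻¹ ≡ 107 (mod 445), so k ≡ 107·441 ≡ 17 (mod 445).
x = 10537 + 12643·17 = 225468.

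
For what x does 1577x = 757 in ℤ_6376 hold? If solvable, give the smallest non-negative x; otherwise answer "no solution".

First find gcd(1577, 6376):
6376 = 4*1577 + 68
1577 = 23*68 + 13
68 = 5*13 + 3
13 = 4*3 + 1
3 = 3*1 + 0
gcd = 1, so a unique solution mod 6376 exists.
Back-substitute for the Bézout coefficients:
1 = 13 − 4·3
1 = −4·68 + 21·13
1 = 21·1577 − 487·68
1 = −487·6376 + 1969·1577
So 1577·(1969) ≡ 1 (mod 6376), giving 1577⁻¹ ≡ 1969.
x ≡ 1577⁻¹·757 ≡ 1969·757 ≡ 4925 (mod 6376).

4925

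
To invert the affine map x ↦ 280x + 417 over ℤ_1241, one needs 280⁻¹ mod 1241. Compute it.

Extended Euclidean algorithm:
1241 = 4*280 + 121
280 = 2*121 + 38
121 = 3*38 + 7
38 = 5*7 + 3
7 = 2*3 + 1
3 = 3*1 + 0
gcd = 1, so the inverse exists. Back-substitute:
1 = 7 − 2·3
1 = −2·38 + 11·7
1 = 11·121 − 35·38
1 = −35·280 + 81·121
1 = 81·1241 − 359·280
So 280·(-359) ≡ 1 (mod 1241), and -359 ≡ 882 (mod 1241).

882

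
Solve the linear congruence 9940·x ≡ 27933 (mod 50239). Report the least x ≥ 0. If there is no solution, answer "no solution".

no solution

gcd(9940, 50239):
50239 = 5*9940 + 539
9940 = 18*539 + 238
539 = 2*238 + 63
238 = 3*63 + 49
63 = 1*49 + 14
49 = 3*14 + 7
14 = 2*7 + 0
gcd = 7, but 7 ∤ 27933, so the congruence has no solution.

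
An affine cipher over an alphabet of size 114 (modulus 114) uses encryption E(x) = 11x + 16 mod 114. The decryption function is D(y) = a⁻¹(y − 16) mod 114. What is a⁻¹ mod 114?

Run Euclid on (114, 11):
114 = 10×11 + 4
11 = 2×4 + 3
4 = 1×3 + 1
3 = 3×1 + 0
gcd = 1, so the inverse exists. Back-substitute:
1 = 4 − 3
1 = −11 + 3·4
1 = 3·114 − 31·11
Thus 11·(-31) ≡ 1 (mod 114); reducing, -31 mod 114 = 83.

83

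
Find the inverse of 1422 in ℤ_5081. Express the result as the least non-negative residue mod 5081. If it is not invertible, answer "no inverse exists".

Run Euclid on (5081, 1422):
5081 = 3·1422 + 815
1422 = 1·815 + 607
815 = 1·607 + 208
607 = 2·208 + 191
208 = 1·191 + 17
191 = 11·17 + 4
17 = 4·4 + 1
4 = 4·1 + 0
gcd = 1, so the inverse exists. Back-substitute:
1 = 17 − 4·4
1 = −4·191 + 45·17
1 = 45·208 − 49·191
1 = −49·607 + 143·208
1 = 143·815 − 192·607
1 = −192·1422 + 335·815
1 = 335·5081 − 1197·1422
Hence 1422⁻¹ ≡ -1197 ≡ 3884 (mod 5081).

3884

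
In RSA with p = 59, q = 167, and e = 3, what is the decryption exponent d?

φ(n) = (p−1)(q−1) = 58·166 = 9628.
Need d with 3·d ≡ 1 (mod 9628). Apply the extended Euclidean algorithm:
9628 = 3209·3 + 1
3 = 3·1 + 0
Back-substitute:
1 = 9628 − 3209·3
So 3·(-3209) ≡ 1 (mod 9628), hence d ≡ -3209 ≡ 6419 (mod 9628).

6419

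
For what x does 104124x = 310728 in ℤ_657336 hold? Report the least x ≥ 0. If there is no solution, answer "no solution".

22572

First find gcd(104124, 657336):
657336 = 6×104124 + 32592
104124 = 3×32592 + 6348
32592 = 5×6348 + 852
6348 = 7×852 + 384
852 = 2×384 + 84
384 = 4×84 + 48
84 = 1×48 + 36
48 = 1×36 + 12
36 = 3×12 + 0
gcd = 12 and 12 | 310728, so solutions exist. Divide through by 12: 8677x ≡ 25894 (mod 54778).
Now find 8677⁻¹ mod 54778:
54778 = 6*8677 + 2716
8677 = 3*2716 + 529
2716 = 5*529 + 71
529 = 7*71 + 32
71 = 2*32 + 7
32 = 4*7 + 4
7 = 1*4 + 3
4 = 1*3 + 1
3 = 3*1 + 0
Back-substitute:
1 = 4 − 3
1 = −7 + 2·4
1 = 2·32 − 9·7
1 = −9·71 + 20·32
1 = 20·529 − 149·71
1 = −149·2716 + 765·529
1 = 765·8677 − 2444·2716
1 = −2444·54778 + 15429·8677
So 8677⁻¹ ≡ 15429 (mod 54778).
Then x ≡ 15429·25894 ≡ 22572 (mod 54778); the smallest non-negative solution is x = 22572.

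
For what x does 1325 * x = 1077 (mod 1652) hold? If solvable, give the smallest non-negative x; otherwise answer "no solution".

997

First find gcd(1325, 1652):
1652 = 1×1325 + 327
1325 = 4×327 + 17
327 = 19×17 + 4
17 = 4×4 + 1
4 = 4×1 + 0
gcd = 1, so a unique solution mod 1652 exists.
Back-substitute for the Bézout coefficients:
1 = 17 − 4·4
1 = −4·327 + 77·17
1 = 77·1325 − 312·327
1 = −312·1652 + 389·1325
So 1325·(389) ≡ 1 (mod 1652), giving 1325⁻¹ ≡ 389.
x ≡ 1325⁻¹·1077 ≡ 389·1077 ≡ 997 (mod 1652).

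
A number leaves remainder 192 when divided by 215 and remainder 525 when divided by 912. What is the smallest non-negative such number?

Write x = 192 + 215·k. Then 215·k ≡ 525 − 192 ≡ 333 (mod 912).
Need 215⁻¹ mod 912. Extended Euclid on (912, 215):
912 = 4·215 + 52
215 = 4·52 + 7
52 = 7·7 + 3
7 = 2·3 + 1
3 = 3·1 + 0
Back-substitute:
1 = 7 − 2·3
1 = −2·52 + 15·7
1 = 15·215 − 62·52
1 = −62·912 + 263·215
215⁻¹ ≡ 263 (mod 912), so k ≡ 263·333 ≡ 27 (mod 912).
x = 192 + 215·27 = 5997.

5997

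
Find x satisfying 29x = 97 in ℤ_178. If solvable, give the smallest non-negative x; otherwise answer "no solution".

First find gcd(29, 178):
178 = 6·29 + 4
29 = 7·4 + 1
4 = 4·1 + 0
gcd = 1, so a unique solution mod 178 exists.
Back-substitute for the Bézout coefficients:
1 = 29 − 7·4
1 = −7·178 + 43·29
So 29·(43) ≡ 1 (mod 178), giving 29⁻¹ ≡ 43.
x ≡ 29⁻¹·97 ≡ 43·97 ≡ 77 (mod 178).

77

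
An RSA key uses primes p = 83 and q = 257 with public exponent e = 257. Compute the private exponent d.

17153

φ(n) = (p−1)(q−1) = 82·256 = 20992.
Need d with 257·d ≡ 1 (mod 20992). Apply the extended Euclidean algorithm:
20992 = 81·257 + 175
257 = 1·175 + 82
175 = 2·82 + 11
82 = 7·11 + 5
11 = 2·5 + 1
5 = 5·1 + 0
Back-substitute:
1 = 11 − 2·5
1 = −2·82 + 15·11
1 = 15·175 − 32·82
1 = −32·257 + 47·175
1 = 47·20992 − 3839·257
So 257·(-3839) ≡ 1 (mod 20992), hence d ≡ -3839 ≡ 17153 (mod 20992).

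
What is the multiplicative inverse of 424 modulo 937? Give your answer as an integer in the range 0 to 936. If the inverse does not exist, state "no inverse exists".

Apply the Euclidean algorithm to 937 and 424:
937 = 2×424 + 89
424 = 4×89 + 68
89 = 1×68 + 21
68 = 3×21 + 5
21 = 4×5 + 1
5 = 5×1 + 0
The gcd is 1. Working backward:
1 = 21 − 4·5
1 = −4·68 + 13·21
1 = 13·89 − 17·68
1 = −17·424 + 81·89
1 = 81·937 − 179·424
Thus 424·(-179) ≡ 1 (mod 937); reducing, -179 mod 937 = 758.

758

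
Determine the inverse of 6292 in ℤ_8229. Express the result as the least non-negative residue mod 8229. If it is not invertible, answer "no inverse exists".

Euclidean algorithm on 8229, 6292:
8229 = 1×6292 + 1937
6292 = 3×1937 + 481
1937 = 4×481 + 13
481 = 37×13 + 0
The gcd is 13, not 1, hence no inverse exists.

no inverse exists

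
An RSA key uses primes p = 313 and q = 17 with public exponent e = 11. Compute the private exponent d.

φ(n) = (p−1)(q−1) = 312·16 = 4992.
Need d with 11·d ≡ 1 (mod 4992). Apply the extended Euclidean algorithm:
4992 = 453·11 + 9
11 = 1·9 + 2
9 = 4·2 + 1
2 = 2·1 + 0
Back-substitute:
1 = 9 − 4·2
1 = −4·11 + 5·9
1 = 5·4992 − 2269·11
So 11·(-2269) ≡ 1 (mod 4992), hence d ≡ -2269 ≡ 2723 (mod 4992).

2723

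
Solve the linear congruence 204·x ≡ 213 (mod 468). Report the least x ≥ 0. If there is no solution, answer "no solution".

gcd(204, 468):
468 = 2·204 + 60
204 = 3·60 + 24
60 = 2·24 + 12
24 = 2·12 + 0
gcd = 12, but 12 ∤ 213, so the congruence has no solution.

no solution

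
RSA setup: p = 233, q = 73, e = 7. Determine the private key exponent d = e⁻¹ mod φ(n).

φ(n) = (p−1)(q−1) = 232·72 = 16704.
Need d with 7·d ≡ 1 (mod 16704). Apply the extended Euclidean algorithm:
16704 = 2386·7 + 2
7 = 3·2 + 1
2 = 2·1 + 0
Back-substitute:
1 = 7 − 3·2
1 = −3·16704 + 7159·7
So 7·7159 ≡ 1 (mod 16704), hence d = 7159.

7159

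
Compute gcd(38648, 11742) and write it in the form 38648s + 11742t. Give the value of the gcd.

Apply Euclid's algorithm to 38648 and 11742:
38648 = 3*11742 + 3422
11742 = 3*3422 + 1476
3422 = 2*1476 + 470
1476 = 3*470 + 66
470 = 7*66 + 8
66 = 8*8 + 2
8 = 4*2 + 0
gcd(38648, 11742) = 2.
Express as a combination:
2 = 66 − 8·8
2 = −8·470 + 57·66
2 = 57·1476 − 179·470
2 = −179·3422 + 415·1476
2 = 415·11742 − 1424·3422
2 = −1424·38648 + 4687·11742
So 2 = (-1424)·38648 + (4687)·11742.

2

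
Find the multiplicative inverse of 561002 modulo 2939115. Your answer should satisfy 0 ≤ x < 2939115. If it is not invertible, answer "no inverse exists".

725393

Extended Euclidean algorithm:
2939115 = 5*561002 + 134105
561002 = 4*134105 + 24582
134105 = 5*24582 + 11195
24582 = 2*11195 + 2192
11195 = 5*2192 + 235
2192 = 9*235 + 77
235 = 3*77 + 4
77 = 19*4 + 1
4 = 4*1 + 0
The gcd is 1. Working backward:
1 = 77 − 19·4
1 = −19·235 + 58·77
1 = 58·2192 − 541·235
1 = −541·11195 + 2763·2192
1 = 2763·24582 − 6067·11195
1 = −6067·134105 + 33098·24582
1 = 33098·561002 − 138459·134105
1 = −138459·2939115 + 725393·561002
So 561002·725393 ≡ 1 (mod 2939115).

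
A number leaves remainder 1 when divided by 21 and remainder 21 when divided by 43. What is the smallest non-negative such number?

Write x = 1 + 21·k. Then 21·k ≡ 21 − 1 ≡ 20 (mod 43).
Need 21⁻¹ mod 43. Extended Euclid on (43, 21):
43 = 2·21 + 1
21 = 21·1 + 0
Back-substitute:
1 = 43 − 2·21
21⁻¹ ≡ 41 (mod 43), so k ≡ 41·20 ≡ 3 (mod 43).
x = 1 + 21·3 = 64.

64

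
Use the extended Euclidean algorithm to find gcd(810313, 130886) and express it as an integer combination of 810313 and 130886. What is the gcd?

7

Euclidean algorithm:
810313 = 6*130886 + 24997
130886 = 5*24997 + 5901
24997 = 4*5901 + 1393
5901 = 4*1393 + 329
1393 = 4*329 + 77
329 = 4*77 + 21
77 = 3*21 + 14
21 = 1*14 + 7
14 = 2*7 + 0
gcd(810313, 130886) = 7.
Express as a combination:
7 = 21 − 14
7 = −77 + 4·21
7 = 4·329 − 17·77
7 = −17·1393 + 72·329
7 = 72·5901 − 305·1393
7 = −305·24997 + 1292·5901
7 = 1292·130886 − 6765·24997
7 = −6765·810313 + 41882·130886
So 7 = (-6765)·810313 + (41882)·130886.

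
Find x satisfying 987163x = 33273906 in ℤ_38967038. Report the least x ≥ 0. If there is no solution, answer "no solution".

First find gcd(987163, 38967038):
38967038 = 39·987163 + 467681
987163 = 2·467681 + 51801
467681 = 9·51801 + 1472
51801 = 35·1472 + 281
1472 = 5·281 + 67
281 = 4·67 + 13
67 = 5·13 + 2
13 = 6·2 + 1
2 = 2·1 + 0
gcd = 1, so a unique solution mod 38967038 exists.
Back-substitute for the Bézout coefficients:
1 = 13 − 6·2
1 = −6·67 + 31·13
1 = 31·281 − 130·67
1 = −130·1472 + 681·281
1 = 681·51801 − 23965·1472
1 = −23965·467681 + 216366·51801
1 = 216366·987163 − 456697·467681
1 = −456697·38967038 + 18027549·987163
So 987163·(18027549) ≡ 1 (mod 38967038), giving 987163⁻¹ ≡ 18027549.
x ≡ 987163⁻¹·33273906 ≡ 18027549·33273906 ≡ 41718 (mod 38967038).

41718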